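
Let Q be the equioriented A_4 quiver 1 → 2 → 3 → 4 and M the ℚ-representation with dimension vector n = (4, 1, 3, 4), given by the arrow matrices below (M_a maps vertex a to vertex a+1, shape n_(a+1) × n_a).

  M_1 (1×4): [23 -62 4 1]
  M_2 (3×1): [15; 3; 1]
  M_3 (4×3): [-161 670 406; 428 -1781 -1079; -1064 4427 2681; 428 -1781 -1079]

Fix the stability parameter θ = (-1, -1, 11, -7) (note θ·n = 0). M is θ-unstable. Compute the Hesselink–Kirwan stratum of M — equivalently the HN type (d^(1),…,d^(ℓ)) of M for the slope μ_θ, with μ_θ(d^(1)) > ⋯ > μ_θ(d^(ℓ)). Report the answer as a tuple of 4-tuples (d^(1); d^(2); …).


Via rank(M_{q-1}∘⋯∘M_p): M ≅ I[1,1]^3, I[1,4], I[3,3], I[3,4], I[4,4]^2.
μ_θ-semistable layers: μ^(1)=11; μ^(2)=2; μ^(3)=-1; μ^(4)=-7

((0, 0, 1, 0); (0, 0, 2, 2); (4, 1, 0, 0); (0, 0, 0, 2))


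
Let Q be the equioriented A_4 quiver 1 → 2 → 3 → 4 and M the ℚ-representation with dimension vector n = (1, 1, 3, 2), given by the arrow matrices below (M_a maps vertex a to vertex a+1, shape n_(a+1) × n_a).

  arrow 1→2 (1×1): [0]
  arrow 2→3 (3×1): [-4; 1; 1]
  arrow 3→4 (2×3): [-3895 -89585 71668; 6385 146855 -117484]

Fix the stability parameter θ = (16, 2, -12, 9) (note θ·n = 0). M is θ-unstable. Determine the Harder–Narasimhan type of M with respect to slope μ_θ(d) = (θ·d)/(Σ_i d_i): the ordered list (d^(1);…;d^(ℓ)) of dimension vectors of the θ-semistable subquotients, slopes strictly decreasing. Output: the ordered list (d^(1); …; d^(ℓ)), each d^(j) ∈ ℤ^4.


Interval decomposition of M: I[1,1], I[2,4], I[3,3]^2, I[4,4].
HN type (ℓ=4): μ^(1)=16; μ^(2)=9; μ^(3)=-5; μ^(4)=-12

((1, 0, 0, 0); (0, 0, 0, 2); (0, 1, 1, 0); (0, 0, 2, 0))


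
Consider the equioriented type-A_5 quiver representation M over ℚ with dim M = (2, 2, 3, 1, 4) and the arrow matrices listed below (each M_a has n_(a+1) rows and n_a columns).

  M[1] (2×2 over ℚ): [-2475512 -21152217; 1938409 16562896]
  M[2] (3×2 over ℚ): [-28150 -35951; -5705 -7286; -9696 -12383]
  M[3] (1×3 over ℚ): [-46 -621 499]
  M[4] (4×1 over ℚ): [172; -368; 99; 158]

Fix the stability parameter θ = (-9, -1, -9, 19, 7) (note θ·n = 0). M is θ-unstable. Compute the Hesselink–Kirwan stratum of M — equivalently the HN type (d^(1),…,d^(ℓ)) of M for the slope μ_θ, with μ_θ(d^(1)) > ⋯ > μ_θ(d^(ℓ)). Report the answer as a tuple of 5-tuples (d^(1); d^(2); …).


Via rank(M_{q-1}∘⋯∘M_p): M ≅ I[1,3], I[1,5], I[3,3], I[5,5]^3.
μ_θ-semistable layers: μ^(1)=13; μ^(2)=7; μ^(3)=-5; μ^(4)=-9

((0, 0, 0, 1, 1); (0, 0, 0, 0, 3); (0, 2, 2, 0, 0); (2, 0, 1, 0, 0))


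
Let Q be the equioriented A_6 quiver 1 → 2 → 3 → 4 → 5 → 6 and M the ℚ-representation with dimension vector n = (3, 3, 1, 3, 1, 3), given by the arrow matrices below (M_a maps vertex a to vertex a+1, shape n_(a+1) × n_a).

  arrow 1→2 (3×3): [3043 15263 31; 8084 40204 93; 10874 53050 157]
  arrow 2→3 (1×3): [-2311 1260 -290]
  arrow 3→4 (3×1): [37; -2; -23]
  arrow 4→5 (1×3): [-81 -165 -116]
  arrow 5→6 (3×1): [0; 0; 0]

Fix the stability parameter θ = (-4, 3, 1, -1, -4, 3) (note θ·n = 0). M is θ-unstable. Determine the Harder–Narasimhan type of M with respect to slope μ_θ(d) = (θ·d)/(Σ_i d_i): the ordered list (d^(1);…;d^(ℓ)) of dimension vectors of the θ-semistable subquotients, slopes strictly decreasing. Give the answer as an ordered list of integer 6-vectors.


Via rank(M_{q-1}∘⋯∘M_p): M ≅ I[1,1], I[1,2], I[1,5], I[2,2], I[4,4]^2, I[6,6]^3.
μ_θ-semistable layers: μ^(1)=3; μ^(2)=-1/4; μ^(3)=-1; μ^(4)=-4

((0, 2, 0, 0, 0, 3); (0, 1, 1, 1, 1, 0); (0, 0, 0, 2, 0, 0); (3, 0, 0, 0, 0, 0))


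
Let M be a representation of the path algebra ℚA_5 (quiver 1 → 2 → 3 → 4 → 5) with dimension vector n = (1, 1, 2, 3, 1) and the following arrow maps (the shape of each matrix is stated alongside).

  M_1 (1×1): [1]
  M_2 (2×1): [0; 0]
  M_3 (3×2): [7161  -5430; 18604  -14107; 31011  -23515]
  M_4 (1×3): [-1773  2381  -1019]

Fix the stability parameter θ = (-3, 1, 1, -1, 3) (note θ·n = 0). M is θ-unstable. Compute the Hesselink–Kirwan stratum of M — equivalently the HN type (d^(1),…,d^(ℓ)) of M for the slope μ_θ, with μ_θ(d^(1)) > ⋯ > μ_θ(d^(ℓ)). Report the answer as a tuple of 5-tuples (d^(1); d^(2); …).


Barcode: M ≅ I[1,2], I[3,4], I[3,5], I[4,4]. HN layers by μ_θ (5 steps, strictly decreasing):
  μ^(1)=3; μ^(2)=1; μ^(3)=0; μ^(4)=-1; μ^(5)=-3

((0, 0, 0, 0, 1); (0, 1, 0, 0, 0); (0, 0, 2, 2, 0); (0, 0, 0, 1, 0); (1, 0, 0, 0, 0))


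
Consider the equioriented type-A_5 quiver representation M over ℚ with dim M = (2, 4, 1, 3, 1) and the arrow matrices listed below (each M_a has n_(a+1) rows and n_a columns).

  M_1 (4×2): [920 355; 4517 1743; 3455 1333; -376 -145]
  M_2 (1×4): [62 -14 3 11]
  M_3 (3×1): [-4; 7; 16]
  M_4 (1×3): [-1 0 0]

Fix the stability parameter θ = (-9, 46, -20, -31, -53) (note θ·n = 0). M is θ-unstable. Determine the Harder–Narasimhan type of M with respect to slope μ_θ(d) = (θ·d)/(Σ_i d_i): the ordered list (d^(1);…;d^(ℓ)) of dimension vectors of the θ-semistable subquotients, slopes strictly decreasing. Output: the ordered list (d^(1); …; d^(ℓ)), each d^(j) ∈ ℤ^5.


Barcode: M ≅ I[1,2], I[1,5], I[2,2]^2, I[4,4]^2. HN layers by μ_θ (4 steps, strictly decreasing):
  μ^(1)=46; μ^(2)=-9; μ^(3)=-67/5; μ^(4)=-31

((0, 3, 0, 0, 0); (1, 0, 0, 0, 0); (1, 1, 1, 1, 1); (0, 0, 0, 2, 0))


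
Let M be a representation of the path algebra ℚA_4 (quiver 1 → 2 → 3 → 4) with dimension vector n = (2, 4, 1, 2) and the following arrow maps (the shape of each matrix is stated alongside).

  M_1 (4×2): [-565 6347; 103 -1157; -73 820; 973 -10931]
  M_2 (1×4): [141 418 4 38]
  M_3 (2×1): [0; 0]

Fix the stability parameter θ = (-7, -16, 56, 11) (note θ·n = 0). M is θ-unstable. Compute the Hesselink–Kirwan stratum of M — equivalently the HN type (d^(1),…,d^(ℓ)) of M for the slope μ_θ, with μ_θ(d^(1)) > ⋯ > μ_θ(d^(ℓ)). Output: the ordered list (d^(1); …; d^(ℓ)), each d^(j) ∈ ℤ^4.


Barcode: M ≅ I[1,2], I[1,3], I[2,2]^2, I[4,4]^2. HN layers by μ_θ (4 steps, strictly decreasing):
  μ^(1)=56; μ^(2)=11; μ^(3)=-23/2; μ^(4)=-16

((0, 0, 1, 0); (0, 0, 0, 2); (2, 2, 0, 0); (0, 2, 0, 0))


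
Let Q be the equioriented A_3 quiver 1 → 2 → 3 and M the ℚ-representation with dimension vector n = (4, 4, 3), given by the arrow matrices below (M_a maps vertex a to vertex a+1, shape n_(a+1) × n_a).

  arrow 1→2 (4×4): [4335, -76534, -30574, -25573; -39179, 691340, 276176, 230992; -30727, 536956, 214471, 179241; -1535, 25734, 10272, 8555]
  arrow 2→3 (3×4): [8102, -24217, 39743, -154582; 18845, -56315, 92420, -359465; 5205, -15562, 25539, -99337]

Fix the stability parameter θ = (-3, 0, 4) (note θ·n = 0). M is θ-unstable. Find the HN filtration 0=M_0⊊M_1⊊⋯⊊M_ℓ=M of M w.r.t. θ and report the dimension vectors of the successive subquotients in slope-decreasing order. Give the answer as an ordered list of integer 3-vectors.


Barcode: M ≅ I[1,1], I[1,2], I[1,3]^2, I[2,2], I[3,3]. HN layers by μ_θ (3 steps, strictly decreasing):
  μ^(1)=4; μ^(2)=0; μ^(3)=-3

((0, 0, 3); (0, 4, 0); (4, 0, 0))


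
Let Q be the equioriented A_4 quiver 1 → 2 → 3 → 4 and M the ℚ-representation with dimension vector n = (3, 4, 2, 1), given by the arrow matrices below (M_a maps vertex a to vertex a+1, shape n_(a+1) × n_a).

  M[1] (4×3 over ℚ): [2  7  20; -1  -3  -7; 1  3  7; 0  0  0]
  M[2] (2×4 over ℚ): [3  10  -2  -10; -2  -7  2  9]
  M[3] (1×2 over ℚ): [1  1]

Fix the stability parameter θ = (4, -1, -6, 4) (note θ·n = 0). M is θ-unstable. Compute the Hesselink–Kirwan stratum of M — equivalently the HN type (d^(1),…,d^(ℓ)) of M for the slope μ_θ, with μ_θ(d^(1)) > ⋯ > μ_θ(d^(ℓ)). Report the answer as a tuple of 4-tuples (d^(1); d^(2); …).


Barcode: M ≅ I[1,1], I[1,3], I[1,4], I[2,2]^2. HN layers by μ_θ (2 steps, strictly decreasing):
  μ^(1)=4; μ^(2)=-1

((1, 0, 0, 1); (2, 4, 2, 0))


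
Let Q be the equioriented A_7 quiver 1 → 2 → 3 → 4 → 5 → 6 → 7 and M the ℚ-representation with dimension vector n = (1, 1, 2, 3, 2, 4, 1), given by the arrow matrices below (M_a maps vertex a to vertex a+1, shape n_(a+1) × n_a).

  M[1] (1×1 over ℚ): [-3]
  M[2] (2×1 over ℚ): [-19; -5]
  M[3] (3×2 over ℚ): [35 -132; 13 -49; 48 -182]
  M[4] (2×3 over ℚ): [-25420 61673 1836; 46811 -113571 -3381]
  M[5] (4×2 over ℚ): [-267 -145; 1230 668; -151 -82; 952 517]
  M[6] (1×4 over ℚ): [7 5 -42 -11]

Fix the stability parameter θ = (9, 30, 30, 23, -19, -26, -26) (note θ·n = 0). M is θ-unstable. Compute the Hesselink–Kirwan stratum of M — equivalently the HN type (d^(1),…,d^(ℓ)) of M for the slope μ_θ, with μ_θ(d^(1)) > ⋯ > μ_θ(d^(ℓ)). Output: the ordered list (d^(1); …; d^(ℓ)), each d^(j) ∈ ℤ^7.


Via rank(M_{q-1}∘⋯∘M_p): M ≅ I[1,6], I[3,7], I[4,4], I[6,6]^2.
μ_θ-semistable layers: μ^(1)=23; μ^(2)=47/6; μ^(3)=-18/5; μ^(4)=-26

((0, 0, 0, 1, 0, 0, 0); (1, 1, 1, 1, 1, 1, 0); (0, 0, 1, 1, 1, 1, 1); (0, 0, 0, 0, 0, 2, 0))


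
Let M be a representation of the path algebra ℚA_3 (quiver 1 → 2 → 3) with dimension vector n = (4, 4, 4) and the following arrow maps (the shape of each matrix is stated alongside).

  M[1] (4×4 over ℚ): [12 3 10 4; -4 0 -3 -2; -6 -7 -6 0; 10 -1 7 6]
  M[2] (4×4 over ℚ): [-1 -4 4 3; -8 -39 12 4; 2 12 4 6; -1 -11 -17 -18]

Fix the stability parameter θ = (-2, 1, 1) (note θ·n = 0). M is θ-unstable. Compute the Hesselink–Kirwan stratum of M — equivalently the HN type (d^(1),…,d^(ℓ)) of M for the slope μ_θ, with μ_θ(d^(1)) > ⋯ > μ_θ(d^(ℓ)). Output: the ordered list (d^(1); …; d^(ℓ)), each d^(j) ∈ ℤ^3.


Via rank(M_{q-1}∘⋯∘M_p): M ≅ I[1,1], I[1,2], I[1,3]^2, I[2,3], I[3,3].
μ_θ-semistable layers: μ^(1)=1; μ^(2)=-2

((0, 4, 4); (4, 0, 0))


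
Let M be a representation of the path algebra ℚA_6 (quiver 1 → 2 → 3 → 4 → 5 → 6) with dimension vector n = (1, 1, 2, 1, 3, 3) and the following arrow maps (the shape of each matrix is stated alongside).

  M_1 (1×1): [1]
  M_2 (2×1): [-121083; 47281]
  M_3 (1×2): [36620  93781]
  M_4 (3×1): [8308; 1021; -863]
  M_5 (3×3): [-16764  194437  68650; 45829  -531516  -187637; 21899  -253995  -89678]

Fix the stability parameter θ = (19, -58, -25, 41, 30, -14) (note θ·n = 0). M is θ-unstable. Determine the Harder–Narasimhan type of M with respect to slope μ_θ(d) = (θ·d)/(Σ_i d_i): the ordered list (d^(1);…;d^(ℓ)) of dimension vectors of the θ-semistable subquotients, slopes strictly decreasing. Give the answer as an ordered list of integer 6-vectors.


Via rank(M_{q-1}∘⋯∘M_p): M ≅ I[1,6], I[3,3], I[5,6]^2.
μ_θ-semistable layers: μ^(1)=19; μ^(2)=8; μ^(3)=-64/3; μ^(4)=-25

((0, 0, 0, 1, 1, 1); (0, 0, 0, 0, 2, 2); (1, 1, 1, 0, 0, 0); (0, 0, 1, 0, 0, 0))


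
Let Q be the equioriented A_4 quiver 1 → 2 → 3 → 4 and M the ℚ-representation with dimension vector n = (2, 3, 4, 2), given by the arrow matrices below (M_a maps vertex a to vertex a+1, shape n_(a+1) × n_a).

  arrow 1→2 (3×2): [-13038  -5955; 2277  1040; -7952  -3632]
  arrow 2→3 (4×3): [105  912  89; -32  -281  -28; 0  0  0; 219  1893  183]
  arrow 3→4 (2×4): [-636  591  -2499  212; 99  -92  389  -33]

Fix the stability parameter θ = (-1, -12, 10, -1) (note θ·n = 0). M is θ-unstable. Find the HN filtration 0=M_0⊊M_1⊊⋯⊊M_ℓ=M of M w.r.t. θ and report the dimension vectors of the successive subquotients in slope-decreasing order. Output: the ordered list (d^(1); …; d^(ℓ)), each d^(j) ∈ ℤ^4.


Interval decomposition of M: I[1,3], I[1,4], I[2,2], I[3,3], I[3,4].
HN type (ℓ=4): μ^(1)=10; μ^(2)=9/2; μ^(3)=-13/2; μ^(4)=-12

((0, 0, 2, 0); (0, 0, 2, 2); (2, 2, 0, 0); (0, 1, 0, 0))


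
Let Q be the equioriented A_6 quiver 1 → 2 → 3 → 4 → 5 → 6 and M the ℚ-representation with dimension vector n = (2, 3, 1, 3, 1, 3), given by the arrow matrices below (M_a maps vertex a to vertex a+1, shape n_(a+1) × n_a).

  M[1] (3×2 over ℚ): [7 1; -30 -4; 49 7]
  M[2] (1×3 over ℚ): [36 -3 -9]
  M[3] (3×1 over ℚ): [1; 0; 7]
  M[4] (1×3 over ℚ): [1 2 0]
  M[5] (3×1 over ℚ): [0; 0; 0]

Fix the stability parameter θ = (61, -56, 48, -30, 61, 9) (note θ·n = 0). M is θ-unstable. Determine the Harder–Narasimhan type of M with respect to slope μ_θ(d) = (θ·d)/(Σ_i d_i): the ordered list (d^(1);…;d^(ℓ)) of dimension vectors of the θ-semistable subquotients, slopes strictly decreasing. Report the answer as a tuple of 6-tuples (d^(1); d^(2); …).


Via rank(M_{q-1}∘⋯∘M_p): M ≅ I[1,2], I[1,5], I[2,2], I[4,4]^2, I[6,6]^3.
μ_θ-semistable layers: μ^(1)=61; μ^(2)=9; μ^(3)=5/2; μ^(4)=-30; μ^(5)=-56

((0, 0, 0, 0, 1, 0); (0, 0, 1, 1, 0, 3); (2, 2, 0, 0, 0, 0); (0, 0, 0, 2, 0, 0); (0, 1, 0, 0, 0, 0))


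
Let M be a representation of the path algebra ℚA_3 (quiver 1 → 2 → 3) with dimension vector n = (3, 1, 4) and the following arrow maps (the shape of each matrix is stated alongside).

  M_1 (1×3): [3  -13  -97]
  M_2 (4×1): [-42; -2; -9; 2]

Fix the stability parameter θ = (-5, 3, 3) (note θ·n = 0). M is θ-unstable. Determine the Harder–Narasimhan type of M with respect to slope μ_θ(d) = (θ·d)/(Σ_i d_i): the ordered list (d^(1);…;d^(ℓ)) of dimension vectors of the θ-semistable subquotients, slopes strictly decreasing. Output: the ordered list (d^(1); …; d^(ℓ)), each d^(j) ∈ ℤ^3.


Barcode: M ≅ I[1,1]^2, I[1,3], I[3,3]^3. HN layers by μ_θ (2 steps, strictly decreasing):
  μ^(1)=3; μ^(2)=-5

((0, 1, 4); (3, 0, 0))


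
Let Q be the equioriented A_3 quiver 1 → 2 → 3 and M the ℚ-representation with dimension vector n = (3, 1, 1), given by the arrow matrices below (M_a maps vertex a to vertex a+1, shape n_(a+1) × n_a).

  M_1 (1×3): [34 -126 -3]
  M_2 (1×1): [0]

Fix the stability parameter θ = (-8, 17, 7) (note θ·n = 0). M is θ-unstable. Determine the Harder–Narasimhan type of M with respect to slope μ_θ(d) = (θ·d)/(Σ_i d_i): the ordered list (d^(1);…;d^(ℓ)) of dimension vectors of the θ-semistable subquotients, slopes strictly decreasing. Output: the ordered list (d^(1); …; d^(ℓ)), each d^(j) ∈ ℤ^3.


Interval decomposition of M: I[1,1]^2, I[1,2], I[3,3].
HN type (ℓ=3): μ^(1)=17; μ^(2)=7; μ^(3)=-8

((0, 1, 0); (0, 0, 1); (3, 0, 0))


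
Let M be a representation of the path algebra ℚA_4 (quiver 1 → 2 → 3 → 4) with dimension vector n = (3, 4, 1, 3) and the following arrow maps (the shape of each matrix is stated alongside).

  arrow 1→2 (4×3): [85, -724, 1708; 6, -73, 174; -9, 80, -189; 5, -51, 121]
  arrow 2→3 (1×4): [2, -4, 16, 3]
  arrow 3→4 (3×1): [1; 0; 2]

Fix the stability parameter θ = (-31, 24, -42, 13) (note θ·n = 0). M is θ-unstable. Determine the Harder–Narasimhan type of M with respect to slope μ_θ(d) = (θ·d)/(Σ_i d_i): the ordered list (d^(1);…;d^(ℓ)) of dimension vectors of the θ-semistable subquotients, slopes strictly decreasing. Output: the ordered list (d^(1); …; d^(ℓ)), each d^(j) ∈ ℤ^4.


Via rank(M_{q-1}∘⋯∘M_p): M ≅ I[1,2]^2, I[1,4], I[2,2], I[4,4]^2.
μ_θ-semistable layers: μ^(1)=24; μ^(2)=13; μ^(3)=-9; μ^(4)=-31

((0, 3, 0, 0); (0, 0, 0, 3); (0, 1, 1, 0); (3, 0, 0, 0))


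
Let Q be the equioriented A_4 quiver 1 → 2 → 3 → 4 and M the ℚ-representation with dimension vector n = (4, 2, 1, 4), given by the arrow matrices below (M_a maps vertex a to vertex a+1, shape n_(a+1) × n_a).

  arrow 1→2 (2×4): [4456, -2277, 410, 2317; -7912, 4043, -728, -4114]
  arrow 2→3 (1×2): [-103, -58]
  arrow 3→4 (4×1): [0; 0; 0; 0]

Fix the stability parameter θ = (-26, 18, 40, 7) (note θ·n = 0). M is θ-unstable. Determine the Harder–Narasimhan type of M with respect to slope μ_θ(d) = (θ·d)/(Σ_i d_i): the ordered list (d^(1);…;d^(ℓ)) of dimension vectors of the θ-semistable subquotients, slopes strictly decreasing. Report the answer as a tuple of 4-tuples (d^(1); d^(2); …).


Interval decomposition of M: I[1,1]^2, I[1,2], I[1,3], I[4,4]^4.
HN type (ℓ=4): μ^(1)=40; μ^(2)=18; μ^(3)=7; μ^(4)=-26

((0, 0, 1, 0); (0, 2, 0, 0); (0, 0, 0, 4); (4, 0, 0, 0))


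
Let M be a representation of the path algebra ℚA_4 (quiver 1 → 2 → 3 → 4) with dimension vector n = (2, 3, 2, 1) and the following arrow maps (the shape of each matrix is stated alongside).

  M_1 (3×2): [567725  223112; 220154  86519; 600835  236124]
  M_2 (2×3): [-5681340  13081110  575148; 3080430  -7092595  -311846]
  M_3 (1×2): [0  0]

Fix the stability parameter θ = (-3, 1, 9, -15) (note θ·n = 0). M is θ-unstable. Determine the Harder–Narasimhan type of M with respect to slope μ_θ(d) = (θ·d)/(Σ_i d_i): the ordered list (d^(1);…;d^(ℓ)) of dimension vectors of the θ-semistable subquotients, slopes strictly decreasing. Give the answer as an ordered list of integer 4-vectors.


Interval decomposition of M: I[1,2], I[1,3], I[2,2], I[3,3], I[4,4].
HN type (ℓ=4): μ^(1)=9; μ^(2)=1; μ^(3)=-3; μ^(4)=-15

((0, 0, 2, 0); (0, 3, 0, 0); (2, 0, 0, 0); (0, 0, 0, 1))


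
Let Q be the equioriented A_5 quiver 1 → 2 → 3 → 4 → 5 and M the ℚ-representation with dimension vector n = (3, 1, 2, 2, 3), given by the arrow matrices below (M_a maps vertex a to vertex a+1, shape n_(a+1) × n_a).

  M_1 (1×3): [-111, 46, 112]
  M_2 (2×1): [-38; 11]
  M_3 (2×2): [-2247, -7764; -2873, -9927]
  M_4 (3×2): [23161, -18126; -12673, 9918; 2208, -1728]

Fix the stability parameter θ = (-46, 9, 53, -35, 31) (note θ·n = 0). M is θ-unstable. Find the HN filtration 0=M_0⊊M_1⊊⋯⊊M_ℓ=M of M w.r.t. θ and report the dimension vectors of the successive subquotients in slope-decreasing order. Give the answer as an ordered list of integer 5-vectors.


Interval decomposition of M: I[1,1]^2, I[1,4], I[3,5], I[5,5]^2.
HN type (ℓ=3): μ^(1)=31; μ^(2)=9; μ^(3)=-46

((0, 0, 0, 0, 3); (0, 1, 2, 2, 0); (3, 0, 0, 0, 0))


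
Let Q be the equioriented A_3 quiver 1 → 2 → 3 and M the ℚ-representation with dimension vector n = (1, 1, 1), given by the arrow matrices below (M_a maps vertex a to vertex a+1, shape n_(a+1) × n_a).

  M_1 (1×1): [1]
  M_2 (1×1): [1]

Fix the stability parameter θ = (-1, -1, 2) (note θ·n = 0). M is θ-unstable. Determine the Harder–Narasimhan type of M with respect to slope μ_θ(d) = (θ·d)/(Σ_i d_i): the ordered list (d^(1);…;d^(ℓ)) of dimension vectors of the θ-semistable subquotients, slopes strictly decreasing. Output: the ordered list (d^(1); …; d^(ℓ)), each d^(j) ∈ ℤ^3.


Barcode: M ≅ I[1,3]. HN layers by μ_θ (2 steps, strictly decreasing):
  μ^(1)=2; μ^(2)=-1

((0, 0, 1); (1, 1, 0))


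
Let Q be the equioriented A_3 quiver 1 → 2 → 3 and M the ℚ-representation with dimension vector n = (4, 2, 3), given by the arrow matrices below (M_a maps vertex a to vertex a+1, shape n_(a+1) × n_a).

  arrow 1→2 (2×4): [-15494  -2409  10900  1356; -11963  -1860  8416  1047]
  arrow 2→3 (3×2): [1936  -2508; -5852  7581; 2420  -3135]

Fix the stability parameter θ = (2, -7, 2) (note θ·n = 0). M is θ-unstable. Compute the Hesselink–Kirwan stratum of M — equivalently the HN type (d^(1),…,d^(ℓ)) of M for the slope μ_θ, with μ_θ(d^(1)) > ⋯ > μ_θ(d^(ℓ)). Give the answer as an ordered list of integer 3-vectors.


Barcode: M ≅ I[1,1]^2, I[1,2], I[1,3], I[3,3]^2. HN layers by μ_θ (2 steps, strictly decreasing):
  μ^(1)=2; μ^(2)=-5/2

((2, 0, 3); (2, 2, 0))


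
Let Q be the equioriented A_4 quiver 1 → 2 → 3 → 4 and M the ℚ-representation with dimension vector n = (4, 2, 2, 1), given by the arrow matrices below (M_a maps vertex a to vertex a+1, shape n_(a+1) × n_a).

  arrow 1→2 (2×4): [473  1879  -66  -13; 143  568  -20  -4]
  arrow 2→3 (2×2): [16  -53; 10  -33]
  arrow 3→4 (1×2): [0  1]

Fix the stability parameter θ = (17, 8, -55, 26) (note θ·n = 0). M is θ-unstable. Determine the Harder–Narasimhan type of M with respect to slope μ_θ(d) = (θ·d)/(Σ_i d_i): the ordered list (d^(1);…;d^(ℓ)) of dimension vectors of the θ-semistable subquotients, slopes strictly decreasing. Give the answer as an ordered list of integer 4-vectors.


Interval decomposition of M: I[1,1]^2, I[1,3], I[1,4].
HN type (ℓ=3): μ^(1)=26; μ^(2)=17; μ^(3)=-10

((0, 0, 0, 1); (2, 0, 0, 0); (2, 2, 2, 0))


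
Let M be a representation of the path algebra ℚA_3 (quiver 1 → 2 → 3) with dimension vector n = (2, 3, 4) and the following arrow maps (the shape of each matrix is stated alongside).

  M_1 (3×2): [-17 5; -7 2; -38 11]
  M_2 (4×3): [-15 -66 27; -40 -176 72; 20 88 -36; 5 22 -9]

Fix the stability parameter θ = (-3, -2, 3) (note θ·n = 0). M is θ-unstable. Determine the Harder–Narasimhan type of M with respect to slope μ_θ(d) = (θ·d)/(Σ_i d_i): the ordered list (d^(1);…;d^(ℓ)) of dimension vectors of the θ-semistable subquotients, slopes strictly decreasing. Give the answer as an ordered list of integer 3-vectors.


Via rank(M_{q-1}∘⋯∘M_p): M ≅ I[1,2], I[1,3], I[2,2], I[3,3]^3.
μ_θ-semistable layers: μ^(1)=3; μ^(2)=-2; μ^(3)=-3

((0, 0, 4); (0, 3, 0); (2, 0, 0))


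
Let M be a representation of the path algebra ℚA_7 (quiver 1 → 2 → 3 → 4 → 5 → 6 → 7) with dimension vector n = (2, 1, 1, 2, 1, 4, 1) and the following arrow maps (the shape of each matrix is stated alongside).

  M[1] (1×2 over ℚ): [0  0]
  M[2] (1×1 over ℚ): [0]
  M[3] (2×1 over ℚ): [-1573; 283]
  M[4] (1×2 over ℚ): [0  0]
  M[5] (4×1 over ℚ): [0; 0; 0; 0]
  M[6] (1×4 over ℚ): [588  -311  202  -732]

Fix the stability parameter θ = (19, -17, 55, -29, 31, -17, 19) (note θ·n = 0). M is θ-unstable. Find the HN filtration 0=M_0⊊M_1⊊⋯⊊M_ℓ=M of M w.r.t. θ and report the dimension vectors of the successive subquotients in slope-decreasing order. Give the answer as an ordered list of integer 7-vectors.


Barcode: M ≅ I[1,1]^2, I[2,2], I[3,4], I[4,4], I[5,5], I[6,6]^3, I[6,7]. HN layers by μ_θ (5 steps, strictly decreasing):
  μ^(1)=31; μ^(2)=19; μ^(3)=13; μ^(4)=-17; μ^(5)=-29

((0, 0, 0, 0, 1, 0, 0); (2, 0, 0, 0, 0, 0, 1); (0, 0, 1, 1, 0, 0, 0); (0, 1, 0, 0, 0, 4, 0); (0, 0, 0, 1, 0, 0, 0))


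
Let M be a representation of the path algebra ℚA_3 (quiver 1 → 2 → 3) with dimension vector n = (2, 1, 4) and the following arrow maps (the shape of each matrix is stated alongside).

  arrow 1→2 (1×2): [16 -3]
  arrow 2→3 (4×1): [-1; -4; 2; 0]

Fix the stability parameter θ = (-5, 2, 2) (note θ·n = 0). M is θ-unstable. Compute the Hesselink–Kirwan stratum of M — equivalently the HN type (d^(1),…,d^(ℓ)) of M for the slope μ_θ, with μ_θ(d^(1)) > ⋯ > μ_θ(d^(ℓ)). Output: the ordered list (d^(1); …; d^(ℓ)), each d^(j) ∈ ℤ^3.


Interval decomposition of M: I[1,1], I[1,3], I[3,3]^3.
HN type (ℓ=2): μ^(1)=2; μ^(2)=-5

((0, 1, 4); (2, 0, 0))


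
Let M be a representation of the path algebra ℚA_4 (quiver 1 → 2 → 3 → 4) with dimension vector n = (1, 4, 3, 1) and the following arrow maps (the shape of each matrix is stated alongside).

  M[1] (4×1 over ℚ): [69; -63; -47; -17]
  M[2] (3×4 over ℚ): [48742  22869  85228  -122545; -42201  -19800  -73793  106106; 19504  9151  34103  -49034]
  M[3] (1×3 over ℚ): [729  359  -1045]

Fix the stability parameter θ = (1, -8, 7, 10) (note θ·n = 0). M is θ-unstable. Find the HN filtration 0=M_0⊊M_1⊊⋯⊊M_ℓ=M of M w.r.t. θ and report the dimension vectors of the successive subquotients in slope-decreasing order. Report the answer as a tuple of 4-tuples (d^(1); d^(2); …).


Interval decomposition of M: I[1,2], I[2,3]^2, I[2,4].
HN type (ℓ=4): μ^(1)=10; μ^(2)=7; μ^(3)=-7/2; μ^(4)=-8

((0, 0, 0, 1); (0, 0, 3, 0); (1, 1, 0, 0); (0, 3, 0, 0))


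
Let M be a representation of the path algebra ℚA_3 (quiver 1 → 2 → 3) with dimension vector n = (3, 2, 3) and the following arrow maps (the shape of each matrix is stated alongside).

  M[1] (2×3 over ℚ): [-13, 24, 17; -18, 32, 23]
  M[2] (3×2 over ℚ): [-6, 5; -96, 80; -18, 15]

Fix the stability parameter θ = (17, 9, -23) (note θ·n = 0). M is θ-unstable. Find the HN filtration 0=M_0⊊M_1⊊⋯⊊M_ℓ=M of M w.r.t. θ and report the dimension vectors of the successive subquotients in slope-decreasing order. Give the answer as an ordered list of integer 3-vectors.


Via rank(M_{q-1}∘⋯∘M_p): M ≅ I[1,1], I[1,2], I[1,3], I[3,3]^2.
μ_θ-semistable layers: μ^(1)=17; μ^(2)=13; μ^(3)=1; μ^(4)=-23

((1, 0, 0); (1, 1, 0); (1, 1, 1); (0, 0, 2))


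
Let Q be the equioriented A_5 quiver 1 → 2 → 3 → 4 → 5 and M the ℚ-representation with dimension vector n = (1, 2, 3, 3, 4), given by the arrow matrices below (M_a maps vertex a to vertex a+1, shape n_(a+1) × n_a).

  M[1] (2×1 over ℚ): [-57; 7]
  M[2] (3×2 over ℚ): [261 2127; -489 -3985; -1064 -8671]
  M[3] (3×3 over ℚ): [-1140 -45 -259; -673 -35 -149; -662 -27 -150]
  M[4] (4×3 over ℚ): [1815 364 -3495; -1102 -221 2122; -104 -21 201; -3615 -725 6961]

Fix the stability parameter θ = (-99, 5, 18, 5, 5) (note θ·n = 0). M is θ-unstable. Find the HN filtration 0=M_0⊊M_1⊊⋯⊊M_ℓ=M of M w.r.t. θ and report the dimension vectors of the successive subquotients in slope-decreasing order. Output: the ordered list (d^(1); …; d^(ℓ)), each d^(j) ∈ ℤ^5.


Interval decomposition of M: I[1,5], I[2,5], I[3,5], I[5,5].
HN type (ℓ=3): μ^(1)=28/3; μ^(2)=5; μ^(3)=-99

((0, 0, 3, 3, 3); (0, 2, 0, 0, 1); (1, 0, 0, 0, 0))


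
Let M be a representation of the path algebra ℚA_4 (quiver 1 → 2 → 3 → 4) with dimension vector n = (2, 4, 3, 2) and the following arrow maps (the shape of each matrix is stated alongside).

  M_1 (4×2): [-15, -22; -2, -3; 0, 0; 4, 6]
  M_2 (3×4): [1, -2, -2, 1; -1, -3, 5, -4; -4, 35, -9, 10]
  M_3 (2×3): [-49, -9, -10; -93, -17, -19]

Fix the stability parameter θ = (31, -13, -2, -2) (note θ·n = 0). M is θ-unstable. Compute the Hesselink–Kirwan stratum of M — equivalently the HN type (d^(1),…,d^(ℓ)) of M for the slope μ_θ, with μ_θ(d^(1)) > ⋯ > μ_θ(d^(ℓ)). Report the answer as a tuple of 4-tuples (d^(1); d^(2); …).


Barcode: M ≅ I[1,3], I[1,4], I[2,2], I[2,4]. HN layers by μ_θ (4 steps, strictly decreasing):
  μ^(1)=16/3; μ^(2)=7/2; μ^(3)=-2; μ^(4)=-13

((1, 1, 1, 0); (1, 1, 1, 1); (0, 0, 1, 1); (0, 2, 0, 0))


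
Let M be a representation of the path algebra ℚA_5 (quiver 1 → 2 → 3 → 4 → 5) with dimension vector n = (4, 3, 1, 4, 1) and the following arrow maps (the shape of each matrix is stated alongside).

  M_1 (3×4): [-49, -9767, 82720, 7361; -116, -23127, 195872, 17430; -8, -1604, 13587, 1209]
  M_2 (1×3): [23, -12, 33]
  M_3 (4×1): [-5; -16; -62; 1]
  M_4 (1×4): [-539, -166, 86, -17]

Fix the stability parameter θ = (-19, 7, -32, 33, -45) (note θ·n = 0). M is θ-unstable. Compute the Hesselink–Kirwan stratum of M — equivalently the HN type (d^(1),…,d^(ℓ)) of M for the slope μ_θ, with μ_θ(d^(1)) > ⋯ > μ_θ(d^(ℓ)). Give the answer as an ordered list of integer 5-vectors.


Via rank(M_{q-1}∘⋯∘M_p): M ≅ I[1,1], I[1,2]^2, I[1,5], I[4,4]^3.
μ_θ-semistable layers: μ^(1)=33; μ^(2)=7; μ^(3)=-6; μ^(4)=-25/2; μ^(5)=-19

((0, 0, 0, 3, 0); (0, 2, 0, 0, 0); (0, 0, 0, 1, 1); (0, 1, 1, 0, 0); (4, 0, 0, 0, 0))


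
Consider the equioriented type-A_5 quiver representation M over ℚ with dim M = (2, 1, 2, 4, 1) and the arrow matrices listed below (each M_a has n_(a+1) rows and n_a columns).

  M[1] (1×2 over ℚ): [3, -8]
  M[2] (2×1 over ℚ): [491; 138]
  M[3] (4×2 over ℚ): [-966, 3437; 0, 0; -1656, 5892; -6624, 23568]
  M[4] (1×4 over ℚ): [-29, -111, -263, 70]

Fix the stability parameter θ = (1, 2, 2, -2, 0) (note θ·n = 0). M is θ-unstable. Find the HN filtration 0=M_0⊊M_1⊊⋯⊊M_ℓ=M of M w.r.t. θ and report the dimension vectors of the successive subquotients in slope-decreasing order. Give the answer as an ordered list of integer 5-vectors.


Interval decomposition of M: I[1,1], I[1,3], I[3,5], I[4,4]^3.
HN type (ℓ=4): μ^(1)=2; μ^(2)=1; μ^(3)=0; μ^(4)=-2

((0, 1, 1, 0, 0); (2, 0, 0, 0, 0); (0, 0, 1, 1, 1); (0, 0, 0, 3, 0))


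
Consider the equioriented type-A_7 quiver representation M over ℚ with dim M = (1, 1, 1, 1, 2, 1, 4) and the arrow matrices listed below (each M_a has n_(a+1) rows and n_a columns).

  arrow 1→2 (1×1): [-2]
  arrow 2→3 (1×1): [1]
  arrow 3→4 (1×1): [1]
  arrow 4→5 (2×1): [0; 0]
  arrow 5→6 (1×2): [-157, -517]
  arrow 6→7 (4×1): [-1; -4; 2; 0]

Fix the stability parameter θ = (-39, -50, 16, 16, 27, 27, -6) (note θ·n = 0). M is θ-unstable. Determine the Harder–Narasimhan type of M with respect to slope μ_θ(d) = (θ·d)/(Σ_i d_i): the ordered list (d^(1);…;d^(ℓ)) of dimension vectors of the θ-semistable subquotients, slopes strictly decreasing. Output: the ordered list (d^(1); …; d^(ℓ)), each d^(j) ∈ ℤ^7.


Interval decomposition of M: I[1,4], I[5,5], I[5,7], I[7,7]^3.
HN type (ℓ=4): μ^(1)=27; μ^(2)=16; μ^(3)=-6; μ^(4)=-89/2

((0, 0, 0, 0, 1, 0, 0); (0, 0, 1, 1, 1, 1, 1); (0, 0, 0, 0, 0, 0, 3); (1, 1, 0, 0, 0, 0, 0))


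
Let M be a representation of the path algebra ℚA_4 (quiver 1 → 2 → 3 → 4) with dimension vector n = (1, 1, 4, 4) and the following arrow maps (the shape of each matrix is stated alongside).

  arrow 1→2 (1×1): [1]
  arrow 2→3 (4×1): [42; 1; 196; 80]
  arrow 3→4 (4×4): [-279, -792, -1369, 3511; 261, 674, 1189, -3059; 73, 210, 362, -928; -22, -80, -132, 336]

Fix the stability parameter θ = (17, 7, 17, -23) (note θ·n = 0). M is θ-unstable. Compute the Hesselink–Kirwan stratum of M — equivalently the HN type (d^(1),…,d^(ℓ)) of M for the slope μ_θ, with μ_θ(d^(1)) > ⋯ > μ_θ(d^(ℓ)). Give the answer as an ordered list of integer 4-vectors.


Via rank(M_{q-1}∘⋯∘M_p): M ≅ I[1,4], I[3,3], I[3,4]^2, I[4,4].
μ_θ-semistable layers: μ^(1)=17; μ^(2)=9/2; μ^(3)=-3; μ^(4)=-23

((0, 0, 1, 0); (1, 1, 1, 1); (0, 0, 2, 2); (0, 0, 0, 1))


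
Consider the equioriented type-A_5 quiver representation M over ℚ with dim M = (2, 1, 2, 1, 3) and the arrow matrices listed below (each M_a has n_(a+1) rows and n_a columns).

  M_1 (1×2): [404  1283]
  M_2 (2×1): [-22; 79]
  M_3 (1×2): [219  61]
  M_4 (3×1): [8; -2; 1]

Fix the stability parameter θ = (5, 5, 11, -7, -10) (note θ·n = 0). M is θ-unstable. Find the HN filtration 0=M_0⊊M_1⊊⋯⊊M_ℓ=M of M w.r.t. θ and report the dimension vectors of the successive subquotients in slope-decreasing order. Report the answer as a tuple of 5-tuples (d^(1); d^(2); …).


Barcode: M ≅ I[1,1], I[1,5], I[3,3], I[5,5]^2. HN layers by μ_θ (4 steps, strictly decreasing):
  μ^(1)=11; μ^(2)=5; μ^(3)=4/5; μ^(4)=-10

((0, 0, 1, 0, 0); (1, 0, 0, 0, 0); (1, 1, 1, 1, 1); (0, 0, 0, 0, 2))


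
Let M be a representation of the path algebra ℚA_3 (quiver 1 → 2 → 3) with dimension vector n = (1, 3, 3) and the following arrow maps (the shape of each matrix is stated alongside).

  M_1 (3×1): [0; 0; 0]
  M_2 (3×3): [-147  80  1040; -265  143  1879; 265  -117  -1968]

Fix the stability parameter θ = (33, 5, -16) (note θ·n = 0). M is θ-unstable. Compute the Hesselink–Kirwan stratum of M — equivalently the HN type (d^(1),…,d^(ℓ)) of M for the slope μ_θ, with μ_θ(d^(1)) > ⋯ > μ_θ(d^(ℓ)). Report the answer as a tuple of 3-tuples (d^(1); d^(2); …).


Barcode: M ≅ I[1,1], I[2,3]^3. HN layers by μ_θ (2 steps, strictly decreasing):
  μ^(1)=33; μ^(2)=-11/2

((1, 0, 0); (0, 3, 3))


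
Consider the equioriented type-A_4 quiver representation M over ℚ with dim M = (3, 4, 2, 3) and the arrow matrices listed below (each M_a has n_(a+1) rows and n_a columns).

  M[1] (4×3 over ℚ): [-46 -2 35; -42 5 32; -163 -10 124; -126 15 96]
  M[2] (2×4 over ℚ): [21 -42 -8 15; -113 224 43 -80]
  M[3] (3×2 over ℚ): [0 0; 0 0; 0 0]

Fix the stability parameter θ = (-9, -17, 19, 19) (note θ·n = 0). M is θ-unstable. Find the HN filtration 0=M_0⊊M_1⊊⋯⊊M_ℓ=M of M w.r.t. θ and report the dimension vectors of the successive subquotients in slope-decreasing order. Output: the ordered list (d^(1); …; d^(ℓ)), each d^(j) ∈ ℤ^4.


Via rank(M_{q-1}∘⋯∘M_p): M ≅ I[1,2], I[1,3]^2, I[2,2], I[4,4]^3.
μ_θ-semistable layers: μ^(1)=19; μ^(2)=-13; μ^(3)=-17

((0, 0, 2, 3); (3, 3, 0, 0); (0, 1, 0, 0))


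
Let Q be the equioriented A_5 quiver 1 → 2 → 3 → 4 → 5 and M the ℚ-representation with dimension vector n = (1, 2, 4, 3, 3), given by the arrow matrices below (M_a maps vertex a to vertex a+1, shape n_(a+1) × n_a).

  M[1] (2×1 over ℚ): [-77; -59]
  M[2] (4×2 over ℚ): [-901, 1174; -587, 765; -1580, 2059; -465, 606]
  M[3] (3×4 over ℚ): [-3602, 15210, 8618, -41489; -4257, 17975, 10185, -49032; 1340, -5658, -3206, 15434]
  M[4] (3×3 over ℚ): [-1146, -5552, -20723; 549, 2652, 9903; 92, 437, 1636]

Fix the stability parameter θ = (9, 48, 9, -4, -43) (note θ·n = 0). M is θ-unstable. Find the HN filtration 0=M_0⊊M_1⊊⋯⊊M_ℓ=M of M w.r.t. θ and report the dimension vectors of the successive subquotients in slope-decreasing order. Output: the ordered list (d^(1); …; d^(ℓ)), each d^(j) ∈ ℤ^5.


Via rank(M_{q-1}∘⋯∘M_p): M ≅ I[1,5], I[2,3], I[3,5]^2.
μ_θ-semistable layers: μ^(1)=57/2; μ^(2)=19/5; μ^(3)=-38/3

((0, 1, 1, 0, 0); (1, 1, 1, 1, 1); (0, 0, 2, 2, 2))


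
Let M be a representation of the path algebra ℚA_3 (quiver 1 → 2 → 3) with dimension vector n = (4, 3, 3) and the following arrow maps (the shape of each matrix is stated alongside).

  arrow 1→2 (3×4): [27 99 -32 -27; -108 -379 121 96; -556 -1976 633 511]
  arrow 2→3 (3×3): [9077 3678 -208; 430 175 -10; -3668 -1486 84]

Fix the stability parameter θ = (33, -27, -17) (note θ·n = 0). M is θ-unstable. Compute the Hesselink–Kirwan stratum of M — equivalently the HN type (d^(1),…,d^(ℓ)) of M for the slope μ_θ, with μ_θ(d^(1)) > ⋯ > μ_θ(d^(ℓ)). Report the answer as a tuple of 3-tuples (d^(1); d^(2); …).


Via rank(M_{q-1}∘⋯∘M_p): M ≅ I[1,1], I[1,2], I[1,3]^2, I[3,3].
μ_θ-semistable layers: μ^(1)=33; μ^(2)=3; μ^(3)=-11/3; μ^(4)=-17

((1, 0, 0); (1, 1, 0); (2, 2, 2); (0, 0, 1))


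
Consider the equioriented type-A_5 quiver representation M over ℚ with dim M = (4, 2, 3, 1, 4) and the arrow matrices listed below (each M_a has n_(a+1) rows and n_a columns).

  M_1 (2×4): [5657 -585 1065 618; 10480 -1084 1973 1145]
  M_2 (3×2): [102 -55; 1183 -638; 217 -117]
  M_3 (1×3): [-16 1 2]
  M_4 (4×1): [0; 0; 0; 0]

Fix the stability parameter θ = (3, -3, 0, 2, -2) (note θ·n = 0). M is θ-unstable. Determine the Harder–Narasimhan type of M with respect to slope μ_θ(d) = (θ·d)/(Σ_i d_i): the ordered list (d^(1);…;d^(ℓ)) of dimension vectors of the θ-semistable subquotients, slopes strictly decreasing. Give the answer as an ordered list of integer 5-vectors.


Interval decomposition of M: I[1,1]^2, I[1,3], I[1,4], I[3,3], I[5,5]^4.
HN type (ℓ=4): μ^(1)=3; μ^(2)=2; μ^(3)=0; μ^(4)=-2

((2, 0, 0, 0, 0); (0, 0, 0, 1, 0); (2, 2, 3, 0, 0); (0, 0, 0, 0, 4))


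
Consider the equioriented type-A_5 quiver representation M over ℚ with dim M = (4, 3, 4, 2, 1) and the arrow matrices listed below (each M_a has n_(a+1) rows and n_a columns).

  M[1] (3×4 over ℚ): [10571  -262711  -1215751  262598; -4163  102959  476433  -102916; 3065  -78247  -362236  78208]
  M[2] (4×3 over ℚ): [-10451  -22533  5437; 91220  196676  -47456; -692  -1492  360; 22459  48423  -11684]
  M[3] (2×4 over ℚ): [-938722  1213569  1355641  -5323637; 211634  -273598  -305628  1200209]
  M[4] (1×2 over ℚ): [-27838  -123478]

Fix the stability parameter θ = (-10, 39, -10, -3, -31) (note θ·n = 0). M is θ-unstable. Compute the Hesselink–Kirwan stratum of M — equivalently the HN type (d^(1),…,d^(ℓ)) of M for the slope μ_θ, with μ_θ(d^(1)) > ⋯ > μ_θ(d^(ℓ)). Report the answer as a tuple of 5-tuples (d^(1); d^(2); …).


Via rank(M_{q-1}∘⋯∘M_p): M ≅ I[1,1], I[1,2], I[1,3], I[1,4], I[3,3], I[3,5].
μ_θ-semistable layers: μ^(1)=39; μ^(2)=29/2; μ^(3)=26/3; μ^(4)=-10; μ^(5)=-44/3

((0, 1, 0, 0, 0); (0, 1, 1, 0, 0); (0, 1, 1, 1, 0); (4, 0, 1, 0, 0); (0, 0, 1, 1, 1))


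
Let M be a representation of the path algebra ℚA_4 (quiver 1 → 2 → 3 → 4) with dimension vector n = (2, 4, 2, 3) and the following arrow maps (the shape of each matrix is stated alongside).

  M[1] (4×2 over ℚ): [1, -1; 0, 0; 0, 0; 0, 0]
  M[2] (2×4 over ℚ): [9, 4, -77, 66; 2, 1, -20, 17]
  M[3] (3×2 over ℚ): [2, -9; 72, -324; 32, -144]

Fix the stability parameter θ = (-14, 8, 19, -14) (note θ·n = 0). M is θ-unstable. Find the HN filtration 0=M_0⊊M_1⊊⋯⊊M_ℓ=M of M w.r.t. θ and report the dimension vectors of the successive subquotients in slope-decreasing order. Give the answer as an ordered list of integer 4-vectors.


Via rank(M_{q-1}∘⋯∘M_p): M ≅ I[1,1], I[1,3], I[2,2]^2, I[2,4], I[4,4]^2.
μ_θ-semistable layers: μ^(1)=19; μ^(2)=8; μ^(3)=13/3; μ^(4)=-14

((0, 0, 1, 0); (0, 3, 0, 0); (0, 1, 1, 1); (2, 0, 0, 2))


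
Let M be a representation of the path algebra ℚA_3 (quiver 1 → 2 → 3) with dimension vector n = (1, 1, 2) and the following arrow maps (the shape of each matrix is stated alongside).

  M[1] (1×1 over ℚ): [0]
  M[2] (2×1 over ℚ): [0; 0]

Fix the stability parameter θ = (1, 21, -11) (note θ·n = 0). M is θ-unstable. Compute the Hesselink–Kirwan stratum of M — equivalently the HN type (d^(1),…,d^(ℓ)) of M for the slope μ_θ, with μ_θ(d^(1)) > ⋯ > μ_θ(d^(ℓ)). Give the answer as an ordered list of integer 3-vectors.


Barcode: M ≅ I[1,1], I[2,2], I[3,3]^2. HN layers by μ_θ (3 steps, strictly decreasing):
  μ^(1)=21; μ^(2)=1; μ^(3)=-11

((0, 1, 0); (1, 0, 0); (0, 0, 2))


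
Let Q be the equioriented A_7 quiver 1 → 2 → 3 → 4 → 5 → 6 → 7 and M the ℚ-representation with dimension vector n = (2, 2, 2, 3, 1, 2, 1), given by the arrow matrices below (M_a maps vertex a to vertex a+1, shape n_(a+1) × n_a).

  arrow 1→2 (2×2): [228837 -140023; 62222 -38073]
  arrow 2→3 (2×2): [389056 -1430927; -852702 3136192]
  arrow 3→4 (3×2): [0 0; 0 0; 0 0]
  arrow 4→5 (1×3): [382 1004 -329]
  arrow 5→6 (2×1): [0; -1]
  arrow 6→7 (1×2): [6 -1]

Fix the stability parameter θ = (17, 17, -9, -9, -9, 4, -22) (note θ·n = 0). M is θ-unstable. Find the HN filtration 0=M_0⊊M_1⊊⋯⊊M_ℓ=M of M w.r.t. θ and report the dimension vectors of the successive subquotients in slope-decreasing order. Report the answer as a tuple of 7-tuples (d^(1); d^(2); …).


Interval decomposition of M: I[1,3]^2, I[4,4]^2, I[4,7], I[6,6].
HN type (ℓ=3): μ^(1)=25/3; μ^(2)=4; μ^(3)=-9

((2, 2, 2, 0, 0, 0, 0); (0, 0, 0, 0, 0, 1, 0); (0, 0, 0, 3, 1, 1, 1))


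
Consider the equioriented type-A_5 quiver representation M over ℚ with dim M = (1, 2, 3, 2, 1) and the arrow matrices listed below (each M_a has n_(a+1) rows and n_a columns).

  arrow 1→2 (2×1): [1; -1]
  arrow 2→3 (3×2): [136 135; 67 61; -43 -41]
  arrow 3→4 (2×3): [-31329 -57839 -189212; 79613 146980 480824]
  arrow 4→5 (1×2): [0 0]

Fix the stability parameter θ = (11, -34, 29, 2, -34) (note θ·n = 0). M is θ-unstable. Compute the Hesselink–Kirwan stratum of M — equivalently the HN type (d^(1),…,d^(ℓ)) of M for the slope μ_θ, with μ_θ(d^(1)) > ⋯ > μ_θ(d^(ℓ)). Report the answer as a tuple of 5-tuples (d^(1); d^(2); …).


Interval decomposition of M: I[1,4], I[2,4], I[3,3], I[5,5].
HN type (ℓ=4): μ^(1)=29; μ^(2)=31/2; μ^(3)=-23/2; μ^(4)=-34

((0, 0, 1, 0, 0); (0, 0, 2, 2, 0); (1, 1, 0, 0, 0); (0, 1, 0, 0, 1))


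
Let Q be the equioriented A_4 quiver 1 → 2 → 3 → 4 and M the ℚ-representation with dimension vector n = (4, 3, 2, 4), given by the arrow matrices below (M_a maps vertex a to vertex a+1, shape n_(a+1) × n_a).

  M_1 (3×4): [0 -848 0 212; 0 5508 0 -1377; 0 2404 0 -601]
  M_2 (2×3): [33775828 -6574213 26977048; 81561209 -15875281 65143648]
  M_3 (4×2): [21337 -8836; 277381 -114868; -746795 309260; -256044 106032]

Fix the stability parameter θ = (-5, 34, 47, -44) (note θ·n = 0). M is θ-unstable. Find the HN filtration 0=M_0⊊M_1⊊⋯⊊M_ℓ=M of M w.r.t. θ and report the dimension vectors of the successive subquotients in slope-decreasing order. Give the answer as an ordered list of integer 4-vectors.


Barcode: M ≅ I[1,1]^3, I[1,4], I[2,2], I[2,3], I[4,4]^3. HN layers by μ_θ (5 steps, strictly decreasing):
  μ^(1)=47; μ^(2)=34; μ^(3)=37/3; μ^(4)=-5; μ^(5)=-44

((0, 0, 1, 0); (0, 2, 0, 0); (0, 1, 1, 1); (4, 0, 0, 0); (0, 0, 0, 3))
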